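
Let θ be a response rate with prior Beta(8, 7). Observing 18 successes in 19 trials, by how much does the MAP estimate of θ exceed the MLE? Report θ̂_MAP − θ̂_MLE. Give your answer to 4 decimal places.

Posterior is Beta(26, 8); MAP = (26−1)/(34−2) = 25/32 ≈ 0.78125.
MLE ignores the prior: θ̂_MLE = k/n = 18/19 ≈ 0.94737.
Difference = 25/32 − 18/19 = -101/608 ≈ -0.1661.

MAP − MLE = -0.1661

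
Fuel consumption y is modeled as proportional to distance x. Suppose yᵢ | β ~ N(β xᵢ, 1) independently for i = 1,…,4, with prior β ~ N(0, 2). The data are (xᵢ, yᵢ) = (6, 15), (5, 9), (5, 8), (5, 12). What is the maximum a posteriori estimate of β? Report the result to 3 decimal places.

log p(β | y) = −Σ(yᵢ − βxᵢ)²/(2·1) − β²/(2·2) + const.
Setting the derivative to zero: Σxᵢ(yᵢ − βxᵢ)/1 − β/2 = 0, so β = Σxᵢyᵢ / (Σxᵢ² + σ²/τ²).
Σxᵢyᵢ = 6·15 + 5·9 + 5·8 + 5·12 = 235; Σxᵢ² = 111; σ²/τ² = 0.5.
β̂_MAP = 235 / (111 + 0.5) = 235/111.5 ≈ 2.108.

β̂_MAP = 2.108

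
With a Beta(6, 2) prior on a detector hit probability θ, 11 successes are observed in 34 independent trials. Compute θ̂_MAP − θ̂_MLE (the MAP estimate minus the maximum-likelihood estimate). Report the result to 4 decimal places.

Posterior is Beta(17, 25); MAP = (17−1)/(42−2) = 16/40 ≈ 0.40000.
MLE ignores the prior: θ̂_MLE = k/n = 11/34 ≈ 0.32353.
Difference = 16/40 − 11/34 = 13/170 ≈ 0.0765.

MAP − MLE = 0.0765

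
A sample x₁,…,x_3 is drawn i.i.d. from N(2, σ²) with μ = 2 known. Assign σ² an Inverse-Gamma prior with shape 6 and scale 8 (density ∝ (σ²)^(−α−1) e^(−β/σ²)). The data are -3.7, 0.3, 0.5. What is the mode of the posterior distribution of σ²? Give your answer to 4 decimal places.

Sum of squared deviations about the known mean: SS = (-3.7−2)² + (0.3−2)² + (0.5−2)² = 37.63.
The Normal likelihood contributes (σ²)^(−n/2) exp(−SS/(2σ²)), so the posterior is Inverse-Gamma(α + n/2, β + SS/2) = Inverse-Gamma(7.5, 26.815).
The mode of Inverse-Gamma(a, b) is b/(a+1) = 26.815/8.5 ≈ 3.1547.

σ̂²_MAP = 3.1547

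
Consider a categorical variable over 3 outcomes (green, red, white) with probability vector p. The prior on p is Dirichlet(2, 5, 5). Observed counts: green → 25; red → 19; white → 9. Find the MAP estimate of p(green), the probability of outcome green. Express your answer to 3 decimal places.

MAP estimate of p(green) = 0.419

The posterior is Dirichlet(αᵢ + nᵢ) = Dirichlet(27, 24, 14).
For a Dirichlet(a₁,…,a_K) with all aᵢ > 1, the mode has j-th component (aⱼ − 1)/(Σaᵢ − K).
Here Σaᵢ = 65 and K = 3, so p(green) = (27 − 1)/(65 − 3) = 26/62 ≈ 0.419.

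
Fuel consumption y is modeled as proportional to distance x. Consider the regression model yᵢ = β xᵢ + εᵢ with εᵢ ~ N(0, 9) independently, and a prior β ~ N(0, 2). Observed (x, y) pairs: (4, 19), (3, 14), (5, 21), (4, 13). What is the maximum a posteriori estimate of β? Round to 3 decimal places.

β̂_MAP = 3.901

log p(β | y) = −Σ(yᵢ − βxᵢ)²/(2·9) − β²/(2·2) + const.
Setting the derivative to zero: Σxᵢ(yᵢ − βxᵢ)/9 − β/2 = 0, so β = Σxᵢyᵢ / (Σxᵢ² + σ²/τ²).
Σxᵢyᵢ = 4·19 + 3·14 + 5·21 + 4·13 = 275; Σxᵢ² = 66; σ²/τ² = 4.5.
β̂_MAP = 275 / (66 + 4.5) = 275/70.5 ≈ 3.901.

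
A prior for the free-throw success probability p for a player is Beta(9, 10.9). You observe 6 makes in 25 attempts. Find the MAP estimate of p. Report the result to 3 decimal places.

p̂_MAP = 0.326

Prior: Beta(9, 10.9).
Data: 6 successes in 25 trials. The binomial likelihood contributes p^6(1−p)^19, so the posterior is Beta(9+6, 10.9+19) = Beta(15, 29.9).
For Beta(a, b) with a, b > 1 the mode is (a−1)/(a+b−2) = 14/42.9 ≈ 0.326.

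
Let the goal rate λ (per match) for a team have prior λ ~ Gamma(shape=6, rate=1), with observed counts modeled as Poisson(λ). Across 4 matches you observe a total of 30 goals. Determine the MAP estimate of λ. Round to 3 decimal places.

Σxᵢ = 30, n = 4.
Posterior ∝ λ^5e^(−1λ) · λ^30e^(−4λ) = λ^35e^(−5λ), i.e. Gamma(shape=36, rate=5).
The mode of a Gamma(a, b) with a ≥ 1 (shape–rate) is (a−1)/b = 35/5 ≈ 7.000.

λ̂_MAP = 7.000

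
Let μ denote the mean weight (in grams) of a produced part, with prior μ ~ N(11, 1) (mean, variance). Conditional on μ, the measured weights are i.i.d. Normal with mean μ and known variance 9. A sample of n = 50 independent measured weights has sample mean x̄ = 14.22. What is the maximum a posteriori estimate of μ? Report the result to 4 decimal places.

μ̂_MAP = 13.7288

n = 50, x̄ = 14.22.
For a Normal prior and Normal likelihood with known variance, the posterior is Normal; its mode equals its mean, the precision-weighted average.
Prior precision 1/σ₀² = 1/1 = 1; data precision n/σ² = 50/9.
μ̂ = (1·11 + (50/9)·14.22) / (1 + 50/9) = 90/(59/9) = 810/59 ≈ 13.7288.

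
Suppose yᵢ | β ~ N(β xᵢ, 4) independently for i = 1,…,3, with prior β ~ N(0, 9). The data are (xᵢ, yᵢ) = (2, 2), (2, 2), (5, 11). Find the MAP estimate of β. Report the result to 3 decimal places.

log p(β | y) = −Σ(yᵢ − βxᵢ)²/(2·4) − β²/(2·9) + const.
Setting the derivative to zero: Σxᵢ(yᵢ − βxᵢ)/4 − β/9 = 0, so β = Σxᵢyᵢ / (Σxᵢ² + σ²/τ²).
Σxᵢyᵢ = 2·2 + 2·2 + 5·11 = 63; Σxᵢ² = 33; σ²/τ² = 4/9.
β̂_MAP = 63 / (33 + 4/9) = 63/(301/9) = 81/43 ≈ 1.884.

β̂_MAP = 1.884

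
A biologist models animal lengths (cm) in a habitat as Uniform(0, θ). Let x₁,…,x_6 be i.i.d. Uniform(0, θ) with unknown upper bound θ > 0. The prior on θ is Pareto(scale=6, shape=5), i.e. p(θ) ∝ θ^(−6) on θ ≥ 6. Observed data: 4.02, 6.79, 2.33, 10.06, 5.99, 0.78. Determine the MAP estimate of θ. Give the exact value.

θ̂_MAP = 10.06

The Uniform(0, θ) likelihood is θ^(−n) for θ ≥ max(xᵢ), zero otherwise. Here max(xᵢ) = 10.06.
Posterior ∝ θ^(−6) · θ^(−6) = θ^(−12) on θ ≥ max(6, 10.06) = 10.06.
This density is strictly decreasing in θ, so the posterior mode lies at the lower boundary of the support.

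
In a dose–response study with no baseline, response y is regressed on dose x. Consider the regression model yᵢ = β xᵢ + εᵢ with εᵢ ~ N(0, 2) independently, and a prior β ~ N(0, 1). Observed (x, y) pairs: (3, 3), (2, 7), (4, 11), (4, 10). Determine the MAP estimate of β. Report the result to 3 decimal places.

log p(β | y) = −Σ(yᵢ − βxᵢ)²/(2·2) − β²/(2·1) + const.
Setting the derivative to zero: Σxᵢ(yᵢ − βxᵢ)/2 − β/1 = 0, so β = Σxᵢyᵢ / (Σxᵢ² + σ²/τ²).
Σxᵢyᵢ = 3·3 + 2·7 + 4·11 + 4·10 = 107; Σxᵢ² = 45; σ²/τ² = 2.
β̂_MAP = 107 / (45 + 2) = 107/47 ≈ 2.277.

β̂_MAP = 2.277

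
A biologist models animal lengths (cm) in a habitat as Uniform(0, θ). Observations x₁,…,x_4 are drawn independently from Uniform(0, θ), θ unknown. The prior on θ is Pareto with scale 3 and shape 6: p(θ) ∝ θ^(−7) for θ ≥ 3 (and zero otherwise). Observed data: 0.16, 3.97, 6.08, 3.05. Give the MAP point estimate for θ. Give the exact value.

θ̂_MAP = 6.08

The Uniform(0, θ) likelihood is θ^(−n) for θ ≥ max(xᵢ), zero otherwise. Here max(xᵢ) = 6.08.
Posterior ∝ θ^(−7) · θ^(−4) = θ^(−11) on θ ≥ max(3, 6.08) = 6.08.
This density is strictly decreasing in θ, so the posterior mode lies at the lower boundary of the support.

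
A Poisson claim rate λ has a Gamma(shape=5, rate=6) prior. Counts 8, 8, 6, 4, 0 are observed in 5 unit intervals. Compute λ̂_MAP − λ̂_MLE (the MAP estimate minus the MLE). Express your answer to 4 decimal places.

Σxᵢ = 26. Posterior is Gamma(31, 11); MAP = (31−1)/11 = 30/11 ≈ 2.72727.
MLE = x̄ = 26/5 ≈ 5.20000.
Difference = 30/11 − 26/5 = -136/55 ≈ -2.4727.

MAP − MLE = -2.4727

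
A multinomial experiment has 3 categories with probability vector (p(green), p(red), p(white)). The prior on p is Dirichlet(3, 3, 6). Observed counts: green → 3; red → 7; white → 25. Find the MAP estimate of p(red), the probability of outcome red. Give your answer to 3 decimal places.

The posterior is Dirichlet(αᵢ + nᵢ) = Dirichlet(6, 10, 31).
For a Dirichlet(a₁,…,a_K) with all aᵢ > 1, the mode has j-th component (aⱼ − 1)/(Σaᵢ − K).
Here Σaᵢ = 47 and K = 3, so p(red) = (10 − 1)/(47 − 3) = 9/44 ≈ 0.205.

MAP estimate of p(red) = 0.205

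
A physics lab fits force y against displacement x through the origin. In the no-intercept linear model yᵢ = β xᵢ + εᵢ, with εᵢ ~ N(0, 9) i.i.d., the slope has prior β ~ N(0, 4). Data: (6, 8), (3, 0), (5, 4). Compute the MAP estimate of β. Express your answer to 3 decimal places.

β̂_MAP = 0.941

log p(β | y) = −Σ(yᵢ − βxᵢ)²/(2·9) − β²/(2·4) + const.
Setting the derivative to zero: Σxᵢ(yᵢ − βxᵢ)/9 − β/4 = 0, so β = Σxᵢyᵢ / (Σxᵢ² + σ²/τ²).
Σxᵢyᵢ = 6·8 + 3·0 + 5·4 = 68; Σxᵢ² = 70; σ²/τ² = 2.25.
β̂_MAP = 68 / (70 + 2.25) = 68/72.25 ≈ 0.941.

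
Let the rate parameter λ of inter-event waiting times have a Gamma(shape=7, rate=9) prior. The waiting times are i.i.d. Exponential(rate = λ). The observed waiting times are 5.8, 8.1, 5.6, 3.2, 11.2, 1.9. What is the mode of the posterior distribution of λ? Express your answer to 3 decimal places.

The Exponential(rate=λ) likelihood is ∝ λ^n e^(−λΣtᵢ). Here n = 6 and Σtᵢ = 5.8 + 8.1 + 5.6 + 3.2 + 11.2 + 1.9 = 35.8.
Posterior ∝ λ^6e^(−9λ) · λ^6e^(−35.8λ) = λ^12e^(−44.8λ), i.e. Gamma(13, 44.8).
Mode = (a−1)/b = 12/44.8 ≈ 0.268.

λ̂_MAP = 0.268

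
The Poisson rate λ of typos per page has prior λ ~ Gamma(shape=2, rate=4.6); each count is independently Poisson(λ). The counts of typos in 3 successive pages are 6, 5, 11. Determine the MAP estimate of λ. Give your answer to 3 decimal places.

λ̂_MAP = 3.026

Σxᵢ = 6+5+11 = 22, with n = 3.
Posterior ∝ λe^(−4.6λ) · λ^22e^(−3λ) = λ^23e^(−7.6λ), i.e. Gamma(shape=24, rate=7.6).
The mode of a Gamma(a, b) with a ≥ 1 (shape–rate) is (a−1)/b = 23/7.6 ≈ 3.026.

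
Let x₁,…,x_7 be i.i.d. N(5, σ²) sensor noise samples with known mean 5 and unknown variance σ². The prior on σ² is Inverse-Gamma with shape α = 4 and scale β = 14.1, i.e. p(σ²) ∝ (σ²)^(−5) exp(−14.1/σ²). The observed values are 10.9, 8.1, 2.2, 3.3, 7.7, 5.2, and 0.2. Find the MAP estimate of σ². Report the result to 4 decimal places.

σ̂²_MAP = 6.6894

Sum of squared deviations about the known mean: SS = (10.9−5)² + (8.1−5)² + (2.2−5)² + (3.3−5)² + (7.7−5)² + (5.2−5)² + (0.2−5)² = 85.52.
The Normal likelihood contributes (σ²)^(−n/2) exp(−SS/(2σ²)), so the posterior is Inverse-Gamma(α + n/2, β + SS/2) = Inverse-Gamma(7.5, 56.86).
The mode of Inverse-Gamma(a, b) is b/(a+1) = 56.86/8.5 ≈ 6.6894.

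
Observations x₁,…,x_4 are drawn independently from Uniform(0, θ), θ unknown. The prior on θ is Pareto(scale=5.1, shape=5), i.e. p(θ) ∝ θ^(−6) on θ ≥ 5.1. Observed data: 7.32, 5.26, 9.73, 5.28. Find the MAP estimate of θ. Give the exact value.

θ̂_MAP = 9.73

The Uniform(0, θ) likelihood is θ^(−n) for θ ≥ max(xᵢ), zero otherwise. Here max(xᵢ) = 9.73.
Posterior ∝ θ^(−6) · θ^(−4) = θ^(−10) on θ ≥ max(5.1, 9.73) = 9.73.
This density is strictly decreasing in θ, so the posterior mode lies at the lower boundary of the support.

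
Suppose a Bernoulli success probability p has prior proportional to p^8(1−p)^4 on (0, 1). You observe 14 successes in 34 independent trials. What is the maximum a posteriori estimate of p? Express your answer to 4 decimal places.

p̂_MAP = 0.4783

The prior density ∝ p^8(1−p)^4 is the kernel of Beta(9, 5).
Data: 14 successes in 34 trials. The binomial likelihood contributes p^14(1−p)^20, so the posterior is Beta(9+14, 5+20) = Beta(23, 25).
For Beta(a, b) with a, b > 1 the mode is (a−1)/(a+b−2) = 22/46 ≈ 0.4783.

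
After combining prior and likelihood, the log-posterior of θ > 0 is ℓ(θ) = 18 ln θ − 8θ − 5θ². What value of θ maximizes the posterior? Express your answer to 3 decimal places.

θ̂_MAP = 1.000

ℓ'(θ) = 18/θ − 8 − 10θ. Setting this to zero and multiplying by θ: 10θ² + 8θ − 18 = 0.
θ = (−8 + √(8² + 4·10·18)) / (2·10) = (−8 + √784) / 20 = (−8 + 28)/20 = 1.
ℓ''(θ) = −18/θ² − 10 < 0, confirming a maximum.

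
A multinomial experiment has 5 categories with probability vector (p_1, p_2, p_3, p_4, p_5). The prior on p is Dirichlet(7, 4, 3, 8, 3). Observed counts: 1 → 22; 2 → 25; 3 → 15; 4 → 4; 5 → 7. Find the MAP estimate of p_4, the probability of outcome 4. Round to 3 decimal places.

MAP estimate: 0.118

The posterior is Dirichlet(αᵢ + nᵢ) = Dirichlet(29, 29, 18, 12, 10).
For a Dirichlet(a₁,…,a_K) with all aᵢ > 1, the mode has j-th component (aⱼ − 1)/(Σaᵢ − K).
Here Σaᵢ = 98 and K = 5, so p_4 = (12 − 1)/(98 − 5) = 11/93 ≈ 0.118.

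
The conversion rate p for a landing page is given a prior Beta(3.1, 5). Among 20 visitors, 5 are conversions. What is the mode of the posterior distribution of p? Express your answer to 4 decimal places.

p̂_MAP = 0.2720

Prior: Beta(3.1, 5).
Data: 5 successes in 20 trials. The binomial likelihood contributes p^5(1−p)^15, so the posterior is Beta(3.1+5, 5+15) = Beta(8.1, 20).
For Beta(a, b) with a, b > 1 the mode is (a−1)/(a+b−2) = 7.1/26.1 ≈ 0.2720.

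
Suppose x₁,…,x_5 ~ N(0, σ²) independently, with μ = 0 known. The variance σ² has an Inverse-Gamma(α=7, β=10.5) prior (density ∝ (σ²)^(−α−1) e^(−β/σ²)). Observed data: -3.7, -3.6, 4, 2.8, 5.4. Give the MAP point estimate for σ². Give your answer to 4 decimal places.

Sum of squared deviations about the known mean: SS = (-3.7−0)² + (-3.6−0)² + (4−0)² + (2.8−0)² + (5.4−0)² = 79.65.
The Normal likelihood contributes (σ²)^(−n/2) exp(−SS/(2σ²)), so the posterior is Inverse-Gamma(α + n/2, β + SS/2) = Inverse-Gamma(9.5, 50.325).
The mode of Inverse-Gamma(a, b) is b/(a+1) = 50.325/10.5 ≈ 4.7929.

σ̂²_MAP = 4.7929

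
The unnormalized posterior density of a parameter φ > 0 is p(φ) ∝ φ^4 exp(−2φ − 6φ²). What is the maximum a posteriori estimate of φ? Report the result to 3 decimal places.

φ̂_MAP = 0.500

ℓ'(φ) = 4/φ − 2 − 12φ. Setting this to zero and multiplying by φ: 12φ² + 2φ − 4 = 0.
φ = (−2 + √(2² + 4·12·4)) / (2·12) = (−2 + √196) / 24 = (−2 + 14)/24 = 1/2.
ℓ''(φ) = −4/φ² − 12 < 0, confirming a maximum.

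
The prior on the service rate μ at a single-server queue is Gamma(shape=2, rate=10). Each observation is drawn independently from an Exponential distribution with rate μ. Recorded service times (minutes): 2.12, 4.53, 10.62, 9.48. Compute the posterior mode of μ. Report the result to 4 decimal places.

The Exponential(rate=μ) likelihood is ∝ μ^n e^(−μΣtᵢ). Here n = 4 and Σtᵢ = 2.12 + 4.53 + 10.62 + 9.48 = 26.75.
Posterior ∝ μe^(−10μ) · μ^4e^(−26.75μ) = μ^5e^(−36.75μ), i.e. Gamma(6, 36.75).
Mode = (a−1)/b = 5/36.75 ≈ 0.1361.

μ̂_MAP = 0.1361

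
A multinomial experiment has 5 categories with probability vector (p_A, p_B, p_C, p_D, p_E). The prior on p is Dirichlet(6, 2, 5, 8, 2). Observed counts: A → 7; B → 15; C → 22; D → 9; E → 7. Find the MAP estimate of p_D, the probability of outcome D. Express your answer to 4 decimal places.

The posterior is Dirichlet(αᵢ + nᵢ) = Dirichlet(13, 17, 27, 17, 9).
For a Dirichlet(a₁,…,a_K) with all aᵢ > 1, the mode has j-th component (aⱼ − 1)/(Σaᵢ − K).
Here Σaᵢ = 83 and K = 5, so p_D = (17 − 1)/(83 − 5) = 16/78 ≈ 0.2051.

MAP estimate of p_D = 0.2051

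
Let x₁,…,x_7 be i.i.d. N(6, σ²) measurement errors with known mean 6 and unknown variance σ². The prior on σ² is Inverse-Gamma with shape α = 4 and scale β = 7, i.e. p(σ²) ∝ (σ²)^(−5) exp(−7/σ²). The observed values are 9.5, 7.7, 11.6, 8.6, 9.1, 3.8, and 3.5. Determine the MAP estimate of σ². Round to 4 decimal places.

Sum of squared deviations about the known mean: SS = (9.5−6)² + (7.7−6)² + (11.6−6)² + (8.6−6)² + (9.1−6)² + (3.8−6)² + (3.5−6)² = 73.96.
The Normal likelihood contributes (σ²)^(−n/2) exp(−SS/(2σ²)), so the posterior is Inverse-Gamma(α + n/2, β + SS/2) = Inverse-Gamma(7.5, 43.98).
The mode of Inverse-Gamma(a, b) is b/(a+1) = 43.98/8.5 ≈ 5.1741.

σ̂²_MAP = 5.1741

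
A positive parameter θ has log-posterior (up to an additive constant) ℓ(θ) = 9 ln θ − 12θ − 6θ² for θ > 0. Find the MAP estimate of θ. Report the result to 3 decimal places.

ℓ'(θ) = 9/θ − 12 − 12θ. Setting this to zero and multiplying by θ: 12θ² + 12θ − 9 = 0.
θ = (−12 + √(12² + 4·12·9)) / (2·12) = (−12 + √576) / 24 = (−12 + 24)/24 = 1/2.
ℓ''(θ) = −9/θ² − 12 < 0, confirming a maximum.

θ̂_MAP = 0.500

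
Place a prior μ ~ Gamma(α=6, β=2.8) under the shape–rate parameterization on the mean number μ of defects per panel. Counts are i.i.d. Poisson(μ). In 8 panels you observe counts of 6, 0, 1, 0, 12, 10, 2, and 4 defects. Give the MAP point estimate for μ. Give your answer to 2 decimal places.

μ̂_MAP = 3.70

Σxᵢ = 6+0+1+0+12+10+2+4 = 35, with n = 8.
Posterior ∝ μ^5e^(−2.8μ) · μ^35e^(−8μ) = μ^40e^(−10.8μ), i.e. Gamma(shape=41, rate=10.8).
The mode of a Gamma(a, b) with a ≥ 1 (shape–rate) is (a−1)/b = 40/10.8 ≈ 3.70.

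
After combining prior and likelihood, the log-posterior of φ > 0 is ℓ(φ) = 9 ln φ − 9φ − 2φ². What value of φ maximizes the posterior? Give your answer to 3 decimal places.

φ̂_MAP = 0.750

ℓ'(φ) = 9/φ − 9 − 4φ. Setting this to zero and multiplying by φ: 4φ² + 9φ − 9 = 0.
φ = (−9 + √(9² + 4·4·9)) / (2·4) = (−9 + √225) / 8 = (−9 + 15)/8 = 3/4.
ℓ''(φ) = −9/φ² − 4 < 0, confirming a maximum.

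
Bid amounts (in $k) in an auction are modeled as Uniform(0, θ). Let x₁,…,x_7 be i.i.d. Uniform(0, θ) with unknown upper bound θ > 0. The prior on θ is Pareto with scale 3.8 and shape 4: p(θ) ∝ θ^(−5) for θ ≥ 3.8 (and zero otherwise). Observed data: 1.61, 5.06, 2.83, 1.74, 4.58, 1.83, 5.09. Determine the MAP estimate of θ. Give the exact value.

θ̂_MAP = 5.09

The Uniform(0, θ) likelihood is θ^(−n) for θ ≥ max(xᵢ), zero otherwise. Here max(xᵢ) = 5.09.
Posterior ∝ θ^(−5) · θ^(−7) = θ^(−12) on θ ≥ max(3.8, 5.09) = 5.09.
This density is strictly decreasing in θ, so the posterior mode lies at the lower boundary of the support.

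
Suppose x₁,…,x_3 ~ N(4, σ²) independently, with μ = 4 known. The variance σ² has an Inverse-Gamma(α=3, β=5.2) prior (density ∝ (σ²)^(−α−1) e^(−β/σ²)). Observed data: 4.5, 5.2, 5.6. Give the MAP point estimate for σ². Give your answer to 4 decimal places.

σ̂²_MAP = 1.3318

Sum of squared deviations about the known mean: SS = (4.5−4)² + (5.2−4)² + (5.6−4)² = 4.25.
The Normal likelihood contributes (σ²)^(−n/2) exp(−SS/(2σ²)), so the posterior is Inverse-Gamma(α + n/2, β + SS/2) = Inverse-Gamma(4.5, 7.325).
The mode of Inverse-Gamma(a, b) is b/(a+1) = 7.325/5.5 ≈ 1.3318.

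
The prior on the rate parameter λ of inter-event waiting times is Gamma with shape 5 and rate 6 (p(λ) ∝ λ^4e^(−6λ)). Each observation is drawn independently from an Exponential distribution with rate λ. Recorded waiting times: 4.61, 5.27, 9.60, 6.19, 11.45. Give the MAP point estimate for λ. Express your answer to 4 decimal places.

The Exponential(rate=λ) likelihood is ∝ λ^n e^(−λΣtᵢ). Here n = 5 and Σtᵢ = 4.61 + 5.27 + 9.60 + 6.19 + 11.45 = 37.12.
Posterior ∝ λ^4e^(−6λ) · λ^5e^(−37.12λ) = λ^9e^(−43.12λ), i.e. Gamma(10, 43.12).
Mode = (a−1)/b = 9/43.12 ≈ 0.2087.

λ̂_MAP = 0.2087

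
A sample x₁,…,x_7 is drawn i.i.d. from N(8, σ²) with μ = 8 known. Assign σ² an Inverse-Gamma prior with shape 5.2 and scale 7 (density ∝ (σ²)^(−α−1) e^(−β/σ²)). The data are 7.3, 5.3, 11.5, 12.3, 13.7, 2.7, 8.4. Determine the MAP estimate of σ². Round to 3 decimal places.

Sum of squared deviations about the known mean: SS = (7.3−8)² + (5.3−8)² + (11.5−8)² + (12.3−8)² + (13.7−8)² + (2.7−8)² + (8.4−8)² = 99.26.
The Normal likelihood contributes (σ²)^(−n/2) exp(−SS/(2σ²)), so the posterior is Inverse-Gamma(α + n/2, β + SS/2) = Inverse-Gamma(8.7, 56.63).
The mode of Inverse-Gamma(a, b) is b/(a+1) = 56.63/9.7 ≈ 5.838.

σ̂²_MAP = 5.838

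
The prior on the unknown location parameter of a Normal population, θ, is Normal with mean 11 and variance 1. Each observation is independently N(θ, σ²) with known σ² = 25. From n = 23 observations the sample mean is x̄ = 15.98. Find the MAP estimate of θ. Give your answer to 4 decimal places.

n = 23, x̄ = 15.98.
For a Normal prior and Normal likelihood with known variance, the posterior is Normal; its mode equals its mean, the precision-weighted average.
Prior precision 1/σ₀² = 1/1 = 1; data precision n/σ² = 23/25 = 0.92.
θ̂ = (1·11 + 0.92·15.98) / (1 + 0.92) = 25.7016/1.92 = 13.38625 ≈ 13.3863.

θ̂_MAP = 13.3863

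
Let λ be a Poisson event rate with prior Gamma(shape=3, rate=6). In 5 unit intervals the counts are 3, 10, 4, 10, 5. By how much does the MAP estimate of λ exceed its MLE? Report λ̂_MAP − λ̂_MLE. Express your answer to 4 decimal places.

Σxᵢ = 32. Posterior is Gamma(35, 11); MAP = (35−1)/11 = 34/11 ≈ 3.09091.
MLE = x̄ = 32/5 ≈ 6.40000.
Difference = 34/11 − 32/5 = -182/55 ≈ -3.3091.

MAP − MLE = -3.3091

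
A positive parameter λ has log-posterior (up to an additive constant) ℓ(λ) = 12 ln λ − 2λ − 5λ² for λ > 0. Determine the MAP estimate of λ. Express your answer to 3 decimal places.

λ̂_MAP = 1.000

ℓ'(λ) = 12/λ − 2 − 10λ. Setting this to zero and multiplying by λ: 10λ² + 2λ − 12 = 0.
λ = (−2 + √(2² + 4·10·12)) / (2·10) = (−2 + √484) / 20 = (−2 + 22)/20 = 1.
ℓ''(λ) = −12/λ² − 10 < 0, confirming a maximum.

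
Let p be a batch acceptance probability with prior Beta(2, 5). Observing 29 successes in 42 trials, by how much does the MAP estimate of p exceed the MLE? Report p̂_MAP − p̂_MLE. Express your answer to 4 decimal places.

Posterior is Beta(31, 18); MAP = (31−1)/(49−2) = 30/47 ≈ 0.63830.
MLE ignores the prior: p̂_MLE = k/n = 29/42 ≈ 0.69048.
Difference = 30/47 − 29/42 = -103/1974 ≈ -0.0522.

MAP − MLE = -0.0522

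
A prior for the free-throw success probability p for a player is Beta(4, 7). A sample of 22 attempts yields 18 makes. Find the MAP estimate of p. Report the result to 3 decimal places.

p̂_MAP = 0.677

Prior: Beta(4, 7).
Data: 18 successes in 22 trials. The binomial likelihood contributes p^18(1−p)^4, so the posterior is Beta(4+18, 7+4) = Beta(22, 11).
For Beta(a, b) with a, b > 1 the mode is (a−1)/(a+b−2) = 21/31 ≈ 0.677.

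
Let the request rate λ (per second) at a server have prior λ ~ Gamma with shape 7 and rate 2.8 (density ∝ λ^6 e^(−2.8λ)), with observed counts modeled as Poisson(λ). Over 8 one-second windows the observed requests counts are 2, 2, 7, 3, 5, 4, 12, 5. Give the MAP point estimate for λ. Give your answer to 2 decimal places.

Σxᵢ = 2+2+7+3+5+4+12+5 = 40, with n = 8.
Posterior ∝ λ^6e^(−2.8λ) · λ^40e^(−8λ) = λ^46e^(−10.8λ), i.e. Gamma(shape=47, rate=10.8).
The mode of a Gamma(a, b) with a ≥ 1 (shape–rate) is (a−1)/b = 46/10.8 ≈ 4.26.

λ̂_MAP = 4.26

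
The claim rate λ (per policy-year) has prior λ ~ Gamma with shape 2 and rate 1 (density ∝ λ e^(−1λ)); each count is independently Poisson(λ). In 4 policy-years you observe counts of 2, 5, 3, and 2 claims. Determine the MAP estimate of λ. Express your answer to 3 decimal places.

λ̂_MAP = 2.600

Σxᵢ = 2+5+3+2 = 12, with n = 4.
Posterior ∝ λe^(−1λ) · λ^12e^(−4λ) = λ^13e^(−5λ), i.e. Gamma(shape=14, rate=5).
The mode of a Gamma(a, b) with a ≥ 1 (shape–rate) is (a−1)/b = 13/5 ≈ 2.600.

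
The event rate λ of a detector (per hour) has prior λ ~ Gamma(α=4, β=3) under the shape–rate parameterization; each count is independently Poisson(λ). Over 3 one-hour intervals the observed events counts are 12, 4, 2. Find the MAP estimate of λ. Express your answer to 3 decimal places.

λ̂_MAP = 3.500

Σxᵢ = 12+4+2 = 18, with n = 3.
Posterior ∝ λ^3e^(−3λ) · λ^18e^(−3λ) = λ^21e^(−6λ), i.e. Gamma(shape=22, rate=6).
The mode of a Gamma(a, b) with a ≥ 1 (shape–rate) is (a−1)/b = 21/6 ≈ 3.500.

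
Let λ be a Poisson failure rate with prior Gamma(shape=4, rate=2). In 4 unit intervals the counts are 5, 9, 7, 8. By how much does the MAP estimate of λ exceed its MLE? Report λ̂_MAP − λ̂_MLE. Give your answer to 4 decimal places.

Σxᵢ = 29. Posterior is Gamma(33, 6); MAP = (33−1)/6 = 32/6 ≈ 5.33333.
MLE = x̄ = 29/4 ≈ 7.25000.
Difference = 32/6 − 29/4 = -23/12 ≈ -1.9167.

MAP − MLE = -1.9167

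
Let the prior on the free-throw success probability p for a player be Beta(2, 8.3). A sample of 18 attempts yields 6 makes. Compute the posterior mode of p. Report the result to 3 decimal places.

Prior: Beta(2, 8.3).
Data: 6 successes in 18 trials. The binomial likelihood contributes p^6(1−p)^12, so the posterior is Beta(2+6, 8.3+12) = Beta(8, 20.3).
For Beta(a, b) with a, b > 1 the mode is (a−1)/(a+b−2) = 7/26.3 ≈ 0.266.

p̂_MAP = 0.266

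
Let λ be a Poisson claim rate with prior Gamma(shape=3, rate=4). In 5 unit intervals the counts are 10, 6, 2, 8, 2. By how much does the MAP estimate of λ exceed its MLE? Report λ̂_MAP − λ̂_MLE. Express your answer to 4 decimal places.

Σxᵢ = 28. Posterior is Gamma(31, 9); MAP = (31−1)/9 = 30/9 ≈ 3.33333.
MLE = x̄ = 28/5 ≈ 5.60000.
Difference = 30/9 − 28/5 = -34/15 ≈ -2.2667.

MAP − MLE = -2.2667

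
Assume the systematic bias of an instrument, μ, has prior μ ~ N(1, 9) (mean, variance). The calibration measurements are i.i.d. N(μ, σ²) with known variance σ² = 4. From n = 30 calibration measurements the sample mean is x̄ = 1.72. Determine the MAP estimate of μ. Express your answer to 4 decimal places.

n = 30, x̄ = 1.72.
For a Normal prior and Normal likelihood with known variance, the posterior is Normal; its mode equals its mean, the precision-weighted average.
Prior precision 1/σ₀² = 1/9; data precision n/σ² = 30/4 = 7.5.
μ̂ = ((1/9)·1 + 7.5·1.72) / (1/9 + 7.5) = (1171/90)/(137/18) = 1171/685 ≈ 1.7095.

μ̂_MAP = 1.7095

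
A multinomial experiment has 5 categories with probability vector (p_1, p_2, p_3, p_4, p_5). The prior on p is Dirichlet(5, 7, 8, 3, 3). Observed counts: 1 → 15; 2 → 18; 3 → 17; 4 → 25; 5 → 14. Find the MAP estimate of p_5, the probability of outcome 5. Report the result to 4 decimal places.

The posterior is Dirichlet(αᵢ + nᵢ) = Dirichlet(20, 25, 25, 28, 17).
For a Dirichlet(a₁,…,a_K) with all aᵢ > 1, the mode has j-th component (aⱼ − 1)/(Σaᵢ − K).
Here Σaᵢ = 115 and K = 5, so p_5 = (17 − 1)/(115 − 5) = 16/110 ≈ 0.1455.

MAP estimate: 0.1455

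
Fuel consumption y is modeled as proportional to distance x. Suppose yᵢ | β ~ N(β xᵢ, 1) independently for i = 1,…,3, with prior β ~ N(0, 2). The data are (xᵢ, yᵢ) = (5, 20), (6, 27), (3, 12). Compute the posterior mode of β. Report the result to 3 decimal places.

log p(β | y) = −Σ(yᵢ − βxᵢ)²/(2·1) − β²/(2·2) + const.
Setting the derivative to zero: Σxᵢ(yᵢ − βxᵢ)/1 − β/2 = 0, so β = Σxᵢyᵢ / (Σxᵢ² + σ²/τ²).
Σxᵢyᵢ = 5·20 + 6·27 + 3·12 = 298; Σxᵢ² = 70; σ²/τ² = 0.5.
β̂_MAP = 298 / (70 + 0.5) = 298/70.5 ≈ 4.227.

β̂_MAP = 4.227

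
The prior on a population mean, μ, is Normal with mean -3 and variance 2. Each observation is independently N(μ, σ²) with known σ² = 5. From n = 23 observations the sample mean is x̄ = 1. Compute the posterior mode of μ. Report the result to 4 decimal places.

n = 23, x̄ = 1.
For a Normal prior and Normal likelihood with known variance, the posterior is Normal; its mode equals its mean, the precision-weighted average.
Prior precision 1/σ₀² = 1/2 = 0.5; data precision n/σ² = 23/5 = 4.6.
μ̂ = (0.5·(-3) + 4.6·1) / (0.5 + 4.6) = 3.1/5.1 = 31/51 ≈ 0.6078.

μ̂_MAP = 0.6078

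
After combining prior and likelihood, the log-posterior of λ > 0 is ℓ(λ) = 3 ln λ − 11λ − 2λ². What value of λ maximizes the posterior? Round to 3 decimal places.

ℓ'(λ) = 3/λ − 11 − 4λ. Setting this to zero and multiplying by λ: 4λ² + 11λ − 3 = 0.
λ = (−11 + √(11² + 4·4·3)) / (2·4) = (−11 + √169) / 8 = (−11 + 13)/8 = 1/4.
ℓ''(λ) = −3/λ² − 4 < 0, confirming a maximum.

λ̂_MAP = 0.250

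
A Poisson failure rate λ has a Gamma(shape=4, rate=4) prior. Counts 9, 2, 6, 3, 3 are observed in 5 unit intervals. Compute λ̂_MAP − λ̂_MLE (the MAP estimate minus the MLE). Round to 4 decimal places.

Σxᵢ = 23. Posterior is Gamma(27, 9); MAP = (27−1)/9 = 26/9 ≈ 2.88889.
MLE = x̄ = 23/5 ≈ 4.60000.
Difference = 26/9 − 23/5 = -77/45 ≈ -1.7111.

MAP − MLE = -1.7111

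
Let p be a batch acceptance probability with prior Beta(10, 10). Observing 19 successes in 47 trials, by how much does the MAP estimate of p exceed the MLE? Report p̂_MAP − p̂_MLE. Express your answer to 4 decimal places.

MAP − MLE = 0.0265

Posterior is Beta(29, 38); MAP = (29−1)/(67−2) = 28/65 ≈ 0.43077.
MLE ignores the prior: p̂_MLE = k/n = 19/47 ≈ 0.40426.
Difference = 28/65 − 19/47 = 81/3055 ≈ 0.0265.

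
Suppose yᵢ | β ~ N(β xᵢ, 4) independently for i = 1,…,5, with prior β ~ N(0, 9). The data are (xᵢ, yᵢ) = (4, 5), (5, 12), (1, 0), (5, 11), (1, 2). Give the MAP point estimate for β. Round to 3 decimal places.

log p(β | y) = −Σ(yᵢ − βxᵢ)²/(2·4) − β²/(2·9) + const.
Setting the derivative to zero: Σxᵢ(yᵢ − βxᵢ)/4 − β/9 = 0, so β = Σxᵢyᵢ / (Σxᵢ² + σ²/τ²).
Σxᵢyᵢ = 4·5 + 5·12 + 1·0 + 5·11 + 1·2 = 137; Σxᵢ² = 68; σ²/τ² = 4/9.
β̂_MAP = 137 / (68 + 4/9) = 137/(616/9) = 1233/616 ≈ 2.002.

β̂_MAP = 2.002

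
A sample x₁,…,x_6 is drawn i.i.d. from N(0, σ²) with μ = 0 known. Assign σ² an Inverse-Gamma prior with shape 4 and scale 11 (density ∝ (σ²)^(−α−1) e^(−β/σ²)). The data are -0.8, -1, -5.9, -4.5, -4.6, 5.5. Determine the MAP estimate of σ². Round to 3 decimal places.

σ̂²_MAP = 8.132

Sum of squared deviations about the known mean: SS = (-0.8−0)² + (-1−0)² + (-5.9−0)² + (-4.5−0)² + (-4.6−0)² + (5.5−0)² = 108.11.
The Normal likelihood contributes (σ²)^(−n/2) exp(−SS/(2σ²)), so the posterior is Inverse-Gamma(α + n/2, β + SS/2) = Inverse-Gamma(7, 65.055).
The mode of Inverse-Gamma(a, b) is b/(a+1) = 65.055/8 ≈ 8.132.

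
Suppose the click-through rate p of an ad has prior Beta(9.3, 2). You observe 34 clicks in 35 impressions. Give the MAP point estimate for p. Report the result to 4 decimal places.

Prior: Beta(9.3, 2).
Data: 34 successes in 35 trials. The binomial likelihood contributes p^34(1−p)^1, so the posterior is Beta(9.3+34, 2+1) = Beta(43.3, 3).
For Beta(a, b) with a, b > 1 the mode is (a−1)/(a+b−2) = 42.3/44.3 ≈ 0.9549.

p̂_MAP = 0.9549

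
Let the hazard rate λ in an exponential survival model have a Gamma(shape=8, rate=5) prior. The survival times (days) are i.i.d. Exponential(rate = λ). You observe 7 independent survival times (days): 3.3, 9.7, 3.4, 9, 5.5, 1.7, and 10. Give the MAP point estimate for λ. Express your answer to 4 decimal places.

The Exponential(rate=λ) likelihood is ∝ λ^n e^(−λΣtᵢ). Here n = 7 and Σtᵢ = 3.3 + 9.7 + 3.4 + 9 + 5.5 + 1.7 + 10 = 42.6.
Posterior ∝ λ^7e^(−5λ) · λ^7e^(−42.6λ) = λ^14e^(−47.6λ), i.e. Gamma(15, 47.6).
Mode = (a−1)/b = 14/47.6 ≈ 0.2941.

λ̂_MAP = 0.2941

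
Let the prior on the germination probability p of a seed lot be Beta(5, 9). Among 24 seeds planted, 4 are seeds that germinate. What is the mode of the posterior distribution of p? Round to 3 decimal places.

Prior: Beta(5, 9).
Data: 4 successes in 24 trials. The binomial likelihood contributes p^4(1−p)^20, so the posterior is Beta(5+4, 9+20) = Beta(9, 29).
For Beta(a, b) with a, b > 1 the mode is (a−1)/(a+b−2) = 8/36 ≈ 0.222.

p̂_MAP = 0.222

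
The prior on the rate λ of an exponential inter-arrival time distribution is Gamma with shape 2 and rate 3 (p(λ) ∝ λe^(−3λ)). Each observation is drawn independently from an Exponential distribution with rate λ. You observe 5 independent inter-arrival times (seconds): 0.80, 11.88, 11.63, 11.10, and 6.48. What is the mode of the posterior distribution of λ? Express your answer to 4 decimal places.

The Exponential(rate=λ) likelihood is ∝ λ^n e^(−λΣtᵢ). Here n = 5 and Σtᵢ = 0.80 + 11.88 + 11.63 + 11.10 + 6.48 = 41.89.
Posterior ∝ λe^(−3λ) · λ^5e^(−41.89λ) = λ^6e^(−44.89λ), i.e. Gamma(7, 44.89).
Mode = (a−1)/b = 6/44.89 ≈ 0.1337.

λ̂_MAP = 0.1337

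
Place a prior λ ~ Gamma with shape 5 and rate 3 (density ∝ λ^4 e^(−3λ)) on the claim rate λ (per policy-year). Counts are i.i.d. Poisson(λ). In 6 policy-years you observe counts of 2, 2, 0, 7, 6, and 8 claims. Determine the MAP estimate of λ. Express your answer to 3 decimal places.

λ̂_MAP = 3.222

Σxᵢ = 2+2+0+7+6+8 = 25, with n = 6.
Posterior ∝ λ^4e^(−3λ) · λ^25e^(−6λ) = λ^29e^(−9λ), i.e. Gamma(shape=30, rate=9).
The mode of a Gamma(a, b) with a ≥ 1 (shape–rate) is (a−1)/b = 29/9 ≈ 3.222.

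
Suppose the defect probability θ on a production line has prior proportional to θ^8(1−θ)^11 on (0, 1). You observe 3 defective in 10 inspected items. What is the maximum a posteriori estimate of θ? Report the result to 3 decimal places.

θ̂_MAP = 0.379

The prior density ∝ θ^8(1−θ)^11 is the kernel of Beta(9, 12).
Data: 3 successes in 10 trials. The binomial likelihood contributes θ^3(1−θ)^7, so the posterior is Beta(9+3, 12+7) = Beta(12, 19).
For Beta(a, b) with a, b > 1 the mode is (a−1)/(a+b−2) = 11/29 ≈ 0.379.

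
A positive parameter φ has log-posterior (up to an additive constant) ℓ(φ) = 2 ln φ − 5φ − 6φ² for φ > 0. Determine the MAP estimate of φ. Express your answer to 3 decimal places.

φ̂_MAP = 0.250

ℓ'(φ) = 2/φ − 5 − 12φ. Setting this to zero and multiplying by φ: 12φ² + 5φ − 2 = 0.
φ = (−5 + √(5² + 4·12·2)) / (2·12) = (−5 + √121) / 24 = (−5 + 11)/24 = 1/4.
ℓ''(φ) = −2/φ² − 12 < 0, confirming a maximum.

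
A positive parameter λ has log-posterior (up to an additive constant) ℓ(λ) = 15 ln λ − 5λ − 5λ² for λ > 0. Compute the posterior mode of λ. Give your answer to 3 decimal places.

λ̂_MAP = 1.000

ℓ'(λ) = 15/λ − 5 − 10λ. Setting this to zero and multiplying by λ: 10λ² + 5λ − 15 = 0.
λ = (−5 + √(5² + 4·10·15)) / (2·10) = (−5 + √625) / 20 = (−5 + 25)/20 = 1.
ℓ''(λ) = −15/λ² − 10 < 0, confirming a maximum.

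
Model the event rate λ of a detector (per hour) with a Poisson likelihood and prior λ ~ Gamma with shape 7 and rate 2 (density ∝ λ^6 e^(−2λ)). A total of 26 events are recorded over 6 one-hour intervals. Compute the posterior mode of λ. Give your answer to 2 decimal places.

λ̂_MAP = 4.00

Σxᵢ = 26, n = 6.
Posterior ∝ λ^6e^(−2λ) · λ^26e^(−6λ) = λ^32e^(−8λ), i.e. Gamma(shape=33, rate=8).
The mode of a Gamma(a, b) with a ≥ 1 (shape–rate) is (a−1)/b = 32/8 ≈ 4.00.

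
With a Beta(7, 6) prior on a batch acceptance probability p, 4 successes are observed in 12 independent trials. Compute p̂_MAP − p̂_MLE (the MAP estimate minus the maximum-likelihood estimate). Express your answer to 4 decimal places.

MAP − MLE = 0.1014

Posterior is Beta(11, 14); MAP = (11−1)/(25−2) = 10/23 ≈ 0.43478.
MLE ignores the prior: p̂_MLE = k/n = 4/12 ≈ 0.33333.
Difference = 10/23 − 4/12 = 7/69 ≈ 0.1014.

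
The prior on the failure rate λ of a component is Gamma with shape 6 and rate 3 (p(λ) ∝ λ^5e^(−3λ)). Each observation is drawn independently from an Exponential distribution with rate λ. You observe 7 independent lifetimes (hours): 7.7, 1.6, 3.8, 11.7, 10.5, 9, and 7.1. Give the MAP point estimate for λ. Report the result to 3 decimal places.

The Exponential(rate=λ) likelihood is ∝ λ^n e^(−λΣtᵢ). Here n = 7 and Σtᵢ = 7.7 + 1.6 + 3.8 + 11.7 + 10.5 + 9 + 7.1 = 51.4.
Posterior ∝ λ^5e^(−3λ) · λ^7e^(−51.4λ) = λ^12e^(−54.4λ), i.e. Gamma(13, 54.4).
Mode = (a−1)/b = 12/54.4 ≈ 0.221.

λ̂_MAP = 0.221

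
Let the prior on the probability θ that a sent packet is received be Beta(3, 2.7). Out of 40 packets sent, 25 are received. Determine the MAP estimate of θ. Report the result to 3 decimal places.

Prior: Beta(3, 2.7).
Data: 25 successes in 40 trials. The binomial likelihood contributes θ^25(1−θ)^15, so the posterior is Beta(3+25, 2.7+15) = Beta(28, 17.7).
For Beta(a, b) with a, b > 1 the mode is (a−1)/(a+b−2) = 27/43.7 ≈ 0.618.

θ̂_MAP = 0.618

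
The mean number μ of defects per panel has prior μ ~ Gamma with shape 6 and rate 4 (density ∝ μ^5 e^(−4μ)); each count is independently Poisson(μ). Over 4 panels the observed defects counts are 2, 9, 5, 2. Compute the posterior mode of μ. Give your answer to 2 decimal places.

μ̂_MAP = 2.88

Σxᵢ = 2+9+5+2 = 18, with n = 4.
Posterior ∝ μ^5e^(−4μ) · μ^18e^(−4μ) = μ^23e^(−8μ), i.e. Gamma(shape=24, rate=8).
The mode of a Gamma(a, b) with a ≥ 1 (shape–rate) is (a−1)/b = 23/8 ≈ 2.88.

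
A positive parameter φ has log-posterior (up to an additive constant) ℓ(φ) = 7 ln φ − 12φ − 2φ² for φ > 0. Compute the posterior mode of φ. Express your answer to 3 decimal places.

φ̂_MAP = 0.500

ℓ'(φ) = 7/φ − 12 − 4φ. Setting this to zero and multiplying by φ: 4φ² + 12φ − 7 = 0.
φ = (−12 + √(12² + 4·4·7)) / (2·4) = (−12 + √256) / 8 = (−12 + 16)/8 = 1/2.
ℓ''(φ) = −7/φ² − 4 < 0, confirming a maximum.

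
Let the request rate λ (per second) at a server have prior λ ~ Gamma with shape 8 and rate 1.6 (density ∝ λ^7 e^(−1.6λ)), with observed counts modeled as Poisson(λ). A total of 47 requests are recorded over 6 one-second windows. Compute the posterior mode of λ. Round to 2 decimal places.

Σxᵢ = 47, n = 6.
Posterior ∝ λ^7e^(−1.6λ) · λ^47e^(−6λ) = λ^54e^(−7.6λ), i.e. Gamma(shape=55, rate=7.6).
The mode of a Gamma(a, b) with a ≥ 1 (shape–rate) is (a−1)/b = 54/7.6 ≈ 7.11.

λ̂_MAP = 7.11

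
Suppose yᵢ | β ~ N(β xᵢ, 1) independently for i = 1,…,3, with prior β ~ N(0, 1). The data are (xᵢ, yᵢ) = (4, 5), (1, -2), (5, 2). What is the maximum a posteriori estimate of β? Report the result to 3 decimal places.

β̂_MAP = 0.651

log p(β | y) = −Σ(yᵢ − βxᵢ)²/(2·1) − β²/(2·1) + const.
Setting the derivative to zero: Σxᵢ(yᵢ − βxᵢ)/1 − β/1 = 0, so β = Σxᵢyᵢ / (Σxᵢ² + σ²/τ²).
Σxᵢyᵢ = 4·5 + 1·(-2) + 5·2 = 28; Σxᵢ² = 42; σ²/τ² = 1.
β̂_MAP = 28 / (42 + 1) = 28/43 ≈ 0.651.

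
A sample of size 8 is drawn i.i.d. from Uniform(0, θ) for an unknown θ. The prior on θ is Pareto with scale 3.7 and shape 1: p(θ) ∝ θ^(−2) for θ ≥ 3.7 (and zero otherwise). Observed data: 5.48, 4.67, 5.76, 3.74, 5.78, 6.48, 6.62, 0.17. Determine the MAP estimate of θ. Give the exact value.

θ̂_MAP = 6.62

The Uniform(0, θ) likelihood is θ^(−n) for θ ≥ max(xᵢ), zero otherwise. Here max(xᵢ) = 6.62.
Posterior ∝ θ^(−2) · θ^(−8) = θ^(−10) on θ ≥ max(3.7, 6.62) = 6.62.
This density is strictly decreasing in θ, so the posterior mode lies at the lower boundary of the support.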